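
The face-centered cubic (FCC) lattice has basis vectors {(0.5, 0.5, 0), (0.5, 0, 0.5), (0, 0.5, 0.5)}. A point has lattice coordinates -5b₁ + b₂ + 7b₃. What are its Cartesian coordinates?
(-2, 1, 4)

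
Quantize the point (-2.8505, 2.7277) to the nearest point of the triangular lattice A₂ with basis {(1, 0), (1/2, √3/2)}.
(-2.5, 2.598)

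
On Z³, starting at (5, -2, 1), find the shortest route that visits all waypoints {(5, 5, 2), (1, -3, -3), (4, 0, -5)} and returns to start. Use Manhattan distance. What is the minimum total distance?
38
(one optimal route: (5, -2, 1) → (5, 5, 2) → (4, 0, -5) → (1, -3, -3) → (5, -2, 1))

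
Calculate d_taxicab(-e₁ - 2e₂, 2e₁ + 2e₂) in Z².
7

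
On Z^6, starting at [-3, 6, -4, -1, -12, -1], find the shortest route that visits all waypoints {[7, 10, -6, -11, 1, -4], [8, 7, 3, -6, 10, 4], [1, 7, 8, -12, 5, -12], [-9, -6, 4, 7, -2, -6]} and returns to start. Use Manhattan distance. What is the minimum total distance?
224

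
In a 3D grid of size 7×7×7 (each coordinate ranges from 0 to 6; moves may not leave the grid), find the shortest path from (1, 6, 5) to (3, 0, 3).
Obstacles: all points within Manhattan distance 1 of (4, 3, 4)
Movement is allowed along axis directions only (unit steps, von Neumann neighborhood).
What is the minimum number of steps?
10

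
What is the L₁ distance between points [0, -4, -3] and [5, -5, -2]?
7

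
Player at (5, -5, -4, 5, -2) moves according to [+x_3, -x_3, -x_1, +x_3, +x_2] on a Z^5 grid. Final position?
(4, -4, -3, 5, -2)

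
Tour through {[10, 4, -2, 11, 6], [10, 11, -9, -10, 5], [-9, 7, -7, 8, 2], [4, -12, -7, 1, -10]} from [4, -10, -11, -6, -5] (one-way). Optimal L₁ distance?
139
(one optimal route: (4, -10, -11, -6, -5) → (4, -12, -7, 1, -10) → (-9, 7, -7, 8, 2) → (10, 4, -2, 11, 6) → (10, 11, -9, -10, 5))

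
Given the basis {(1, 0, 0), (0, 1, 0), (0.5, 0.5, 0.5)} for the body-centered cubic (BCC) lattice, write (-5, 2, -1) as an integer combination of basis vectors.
-4b₁ + 3b₂ - 2b₃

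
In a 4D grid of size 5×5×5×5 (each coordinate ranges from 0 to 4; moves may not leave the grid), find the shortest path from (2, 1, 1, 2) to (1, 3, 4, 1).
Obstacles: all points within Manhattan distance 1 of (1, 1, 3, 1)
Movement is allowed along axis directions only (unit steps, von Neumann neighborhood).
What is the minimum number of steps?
7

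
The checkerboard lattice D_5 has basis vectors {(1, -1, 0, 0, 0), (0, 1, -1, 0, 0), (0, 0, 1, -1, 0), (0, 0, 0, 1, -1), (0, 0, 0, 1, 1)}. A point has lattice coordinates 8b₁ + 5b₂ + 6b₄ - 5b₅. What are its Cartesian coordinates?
(8, -3, -5, 1, -11)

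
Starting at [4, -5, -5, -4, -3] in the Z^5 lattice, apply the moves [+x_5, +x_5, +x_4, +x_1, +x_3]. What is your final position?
(5, -5, -4, -3, -1)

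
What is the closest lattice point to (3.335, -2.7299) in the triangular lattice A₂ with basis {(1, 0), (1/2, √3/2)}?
(3.5, -2.598)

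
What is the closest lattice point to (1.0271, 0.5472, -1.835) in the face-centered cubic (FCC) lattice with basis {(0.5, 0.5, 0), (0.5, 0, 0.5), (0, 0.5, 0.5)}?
(1, 0.5, -1.5)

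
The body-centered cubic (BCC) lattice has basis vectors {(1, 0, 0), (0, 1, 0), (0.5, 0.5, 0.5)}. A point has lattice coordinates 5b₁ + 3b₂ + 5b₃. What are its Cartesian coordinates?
(7.5, 5.5, 2.5)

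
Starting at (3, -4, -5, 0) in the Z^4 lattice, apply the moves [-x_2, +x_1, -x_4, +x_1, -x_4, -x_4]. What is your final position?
(5, -5, -5, -3)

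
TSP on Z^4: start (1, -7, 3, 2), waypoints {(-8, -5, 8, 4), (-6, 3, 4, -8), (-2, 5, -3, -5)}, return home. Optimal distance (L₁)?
88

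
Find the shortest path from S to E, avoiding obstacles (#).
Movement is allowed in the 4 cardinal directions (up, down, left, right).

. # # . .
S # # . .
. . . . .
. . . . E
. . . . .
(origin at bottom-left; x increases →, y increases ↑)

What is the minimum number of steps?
6
(one shortest path: (0, 3) → (0, 2) → (1, 2) → (2, 2) → (3, 2) → (4, 2) → (4, 1))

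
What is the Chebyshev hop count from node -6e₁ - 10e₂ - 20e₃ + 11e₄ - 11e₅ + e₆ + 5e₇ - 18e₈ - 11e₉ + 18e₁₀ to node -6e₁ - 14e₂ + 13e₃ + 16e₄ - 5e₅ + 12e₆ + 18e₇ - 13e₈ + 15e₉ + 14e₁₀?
33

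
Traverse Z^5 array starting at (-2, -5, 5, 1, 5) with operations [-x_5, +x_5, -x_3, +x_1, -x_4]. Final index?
(-1, -5, 4, 0, 5)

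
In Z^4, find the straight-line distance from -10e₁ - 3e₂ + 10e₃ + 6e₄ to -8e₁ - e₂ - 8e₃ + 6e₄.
18.2209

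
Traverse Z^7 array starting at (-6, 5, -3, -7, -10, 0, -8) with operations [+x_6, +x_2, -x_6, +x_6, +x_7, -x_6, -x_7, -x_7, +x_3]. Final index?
(-6, 6, -2, -7, -10, 0, -9)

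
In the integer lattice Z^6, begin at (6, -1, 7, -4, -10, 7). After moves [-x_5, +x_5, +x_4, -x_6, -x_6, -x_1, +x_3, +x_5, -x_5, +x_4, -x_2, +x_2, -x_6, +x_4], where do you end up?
(5, -1, 8, -1, -10, 4)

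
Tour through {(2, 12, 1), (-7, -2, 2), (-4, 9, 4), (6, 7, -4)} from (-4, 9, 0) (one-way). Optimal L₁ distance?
58
(one optimal route: (-4, 9, 0) → (-7, -2, 2) → (-4, 9, 4) → (2, 12, 1) → (6, 7, -4))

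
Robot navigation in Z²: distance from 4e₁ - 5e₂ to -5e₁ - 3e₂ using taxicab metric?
11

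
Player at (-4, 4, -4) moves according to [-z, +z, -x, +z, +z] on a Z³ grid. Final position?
(-5, 4, -2)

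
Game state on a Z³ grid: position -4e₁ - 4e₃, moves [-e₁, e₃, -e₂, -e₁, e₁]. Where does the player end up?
(-5, -1, -3)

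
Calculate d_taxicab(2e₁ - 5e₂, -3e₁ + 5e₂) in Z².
15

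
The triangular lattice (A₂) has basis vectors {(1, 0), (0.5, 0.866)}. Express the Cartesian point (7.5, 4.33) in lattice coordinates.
5b₁ + 5b₂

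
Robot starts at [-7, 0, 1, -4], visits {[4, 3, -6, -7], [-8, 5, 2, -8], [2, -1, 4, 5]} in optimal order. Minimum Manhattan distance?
62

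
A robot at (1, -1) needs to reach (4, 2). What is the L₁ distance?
6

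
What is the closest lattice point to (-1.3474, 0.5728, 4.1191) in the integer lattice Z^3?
(-1, 1, 4)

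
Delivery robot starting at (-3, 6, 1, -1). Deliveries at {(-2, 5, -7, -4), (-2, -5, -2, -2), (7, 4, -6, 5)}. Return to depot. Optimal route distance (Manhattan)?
78
(one optimal route: (-3, 6, 1, -1) → (-2, 5, -7, -4) → (7, 4, -6, 5) → (-2, -5, -2, -2) → (-3, 6, 1, -1))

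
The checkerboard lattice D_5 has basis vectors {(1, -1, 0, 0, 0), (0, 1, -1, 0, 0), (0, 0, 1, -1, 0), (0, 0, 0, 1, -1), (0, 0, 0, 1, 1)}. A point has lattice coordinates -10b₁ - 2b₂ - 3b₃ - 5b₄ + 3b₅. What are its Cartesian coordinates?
(-10, 8, -1, 1, 8)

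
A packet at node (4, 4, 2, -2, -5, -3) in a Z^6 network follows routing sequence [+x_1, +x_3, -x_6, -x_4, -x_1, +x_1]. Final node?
(5, 4, 3, -3, -5, -4)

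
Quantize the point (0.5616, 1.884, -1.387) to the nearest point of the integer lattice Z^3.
(1, 2, -1)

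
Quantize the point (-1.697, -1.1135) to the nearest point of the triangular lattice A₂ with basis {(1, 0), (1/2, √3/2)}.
(-1.5, -0.866)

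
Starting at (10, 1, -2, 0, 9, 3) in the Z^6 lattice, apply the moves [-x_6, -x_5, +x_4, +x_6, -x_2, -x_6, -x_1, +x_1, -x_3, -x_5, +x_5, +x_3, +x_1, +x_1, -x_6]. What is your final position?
(12, 0, -2, 1, 8, 1)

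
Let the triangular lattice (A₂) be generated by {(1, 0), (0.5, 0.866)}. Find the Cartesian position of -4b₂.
(-2, -3.464)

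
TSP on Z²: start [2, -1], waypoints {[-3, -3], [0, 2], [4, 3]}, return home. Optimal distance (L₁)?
26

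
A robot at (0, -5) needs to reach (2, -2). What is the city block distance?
5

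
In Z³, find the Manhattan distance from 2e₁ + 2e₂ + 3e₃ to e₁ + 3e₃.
3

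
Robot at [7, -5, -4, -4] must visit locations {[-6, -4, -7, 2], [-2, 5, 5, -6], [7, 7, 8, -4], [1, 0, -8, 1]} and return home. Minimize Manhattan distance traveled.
104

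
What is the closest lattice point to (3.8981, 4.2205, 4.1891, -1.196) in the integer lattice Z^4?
(4, 4, 4, -1)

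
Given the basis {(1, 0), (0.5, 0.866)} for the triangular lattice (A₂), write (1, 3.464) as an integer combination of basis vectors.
-b₁ + 4b₂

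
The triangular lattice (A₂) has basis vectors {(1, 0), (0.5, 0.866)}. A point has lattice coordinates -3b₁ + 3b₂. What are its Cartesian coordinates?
(-1.5, 2.598)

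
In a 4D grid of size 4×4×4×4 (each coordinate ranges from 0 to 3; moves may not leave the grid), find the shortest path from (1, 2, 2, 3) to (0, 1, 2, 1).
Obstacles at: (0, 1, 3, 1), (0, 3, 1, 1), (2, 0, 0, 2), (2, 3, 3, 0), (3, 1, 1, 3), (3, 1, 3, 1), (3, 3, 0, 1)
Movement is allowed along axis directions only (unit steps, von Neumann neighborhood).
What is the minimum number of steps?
4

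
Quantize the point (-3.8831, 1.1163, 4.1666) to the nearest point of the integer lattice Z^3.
(-4, 1, 4)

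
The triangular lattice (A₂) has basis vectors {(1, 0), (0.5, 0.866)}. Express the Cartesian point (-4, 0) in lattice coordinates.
-4b₁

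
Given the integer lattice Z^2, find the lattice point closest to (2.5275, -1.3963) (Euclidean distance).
(3, -1)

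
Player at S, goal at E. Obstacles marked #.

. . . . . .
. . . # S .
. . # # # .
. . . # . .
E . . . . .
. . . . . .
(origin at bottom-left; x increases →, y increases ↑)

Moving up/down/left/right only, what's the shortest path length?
9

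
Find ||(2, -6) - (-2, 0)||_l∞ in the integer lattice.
6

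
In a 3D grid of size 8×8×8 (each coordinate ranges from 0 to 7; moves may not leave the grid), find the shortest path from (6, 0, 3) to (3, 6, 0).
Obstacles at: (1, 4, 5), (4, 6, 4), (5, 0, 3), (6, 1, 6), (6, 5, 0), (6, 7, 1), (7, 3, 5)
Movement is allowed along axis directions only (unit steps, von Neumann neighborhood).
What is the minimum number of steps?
12
(one shortest path: (6, 0, 3) → (6, 1, 3) → (5, 1, 3) → (4, 1, 3) → (3, 1, 3) → (3, 2, 3) → (3, 3, 3) → (3, 4, 3) → (3, 5, 3) → (3, 6, 3) → (3, 6, 2) → (3, 6, 1) → (3, 6, 0))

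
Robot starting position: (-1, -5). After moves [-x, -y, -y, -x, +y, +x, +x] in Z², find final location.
(-1, -6)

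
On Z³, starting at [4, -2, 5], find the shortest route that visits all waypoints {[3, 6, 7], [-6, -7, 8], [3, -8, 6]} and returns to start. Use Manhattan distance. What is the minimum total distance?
54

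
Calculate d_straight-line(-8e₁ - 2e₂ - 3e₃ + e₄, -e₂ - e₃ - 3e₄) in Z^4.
9.21954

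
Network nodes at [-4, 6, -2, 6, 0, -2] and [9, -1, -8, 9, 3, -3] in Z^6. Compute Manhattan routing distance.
33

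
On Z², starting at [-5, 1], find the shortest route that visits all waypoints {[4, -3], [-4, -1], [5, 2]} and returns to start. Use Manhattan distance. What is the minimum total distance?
30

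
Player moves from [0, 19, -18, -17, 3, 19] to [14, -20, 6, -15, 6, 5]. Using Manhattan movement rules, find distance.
96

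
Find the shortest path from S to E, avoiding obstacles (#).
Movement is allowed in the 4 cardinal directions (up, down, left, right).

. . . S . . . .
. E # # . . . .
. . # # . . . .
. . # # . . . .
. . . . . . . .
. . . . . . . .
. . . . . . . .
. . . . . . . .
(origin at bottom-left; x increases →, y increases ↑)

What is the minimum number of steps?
3
(one shortest path: (3, 7) → (2, 7) → (1, 7) → (1, 6))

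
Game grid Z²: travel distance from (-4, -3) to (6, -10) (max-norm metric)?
10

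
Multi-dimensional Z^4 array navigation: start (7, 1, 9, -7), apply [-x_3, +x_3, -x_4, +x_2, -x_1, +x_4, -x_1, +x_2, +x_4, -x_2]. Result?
(5, 2, 9, -6)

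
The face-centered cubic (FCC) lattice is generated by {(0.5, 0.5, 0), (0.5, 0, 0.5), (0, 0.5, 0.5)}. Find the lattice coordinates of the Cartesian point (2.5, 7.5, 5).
5b₁ + 10b₃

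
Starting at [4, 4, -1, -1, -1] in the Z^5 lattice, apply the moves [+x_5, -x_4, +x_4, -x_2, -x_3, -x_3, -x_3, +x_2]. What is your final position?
(4, 4, -4, -1, 0)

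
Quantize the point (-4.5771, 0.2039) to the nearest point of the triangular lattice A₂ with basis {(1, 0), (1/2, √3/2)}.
(-5, 0)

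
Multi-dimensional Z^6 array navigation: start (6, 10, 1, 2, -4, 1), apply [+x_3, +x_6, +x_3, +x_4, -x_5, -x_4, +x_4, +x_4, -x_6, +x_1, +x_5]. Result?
(7, 10, 3, 4, -4, 1)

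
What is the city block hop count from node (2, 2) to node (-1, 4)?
5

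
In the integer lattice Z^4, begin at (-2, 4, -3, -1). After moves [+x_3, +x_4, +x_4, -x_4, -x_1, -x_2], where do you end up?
(-3, 3, -2, 0)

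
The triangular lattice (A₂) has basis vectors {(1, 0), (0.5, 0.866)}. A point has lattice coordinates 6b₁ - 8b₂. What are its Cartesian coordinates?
(2, -6.928)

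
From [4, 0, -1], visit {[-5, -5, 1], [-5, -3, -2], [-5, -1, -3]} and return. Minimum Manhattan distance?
36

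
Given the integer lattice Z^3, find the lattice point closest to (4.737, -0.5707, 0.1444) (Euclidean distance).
(5, -1, 0)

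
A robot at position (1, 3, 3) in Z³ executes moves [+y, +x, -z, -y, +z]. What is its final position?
(2, 3, 3)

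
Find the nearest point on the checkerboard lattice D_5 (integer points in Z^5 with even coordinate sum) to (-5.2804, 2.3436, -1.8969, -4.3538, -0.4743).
(-5, 2, -2, -4, -1)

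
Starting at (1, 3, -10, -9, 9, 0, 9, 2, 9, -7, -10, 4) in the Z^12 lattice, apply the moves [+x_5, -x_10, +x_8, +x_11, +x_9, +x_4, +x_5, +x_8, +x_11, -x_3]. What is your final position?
(1, 3, -11, -8, 11, 0, 9, 4, 10, -8, -8, 4)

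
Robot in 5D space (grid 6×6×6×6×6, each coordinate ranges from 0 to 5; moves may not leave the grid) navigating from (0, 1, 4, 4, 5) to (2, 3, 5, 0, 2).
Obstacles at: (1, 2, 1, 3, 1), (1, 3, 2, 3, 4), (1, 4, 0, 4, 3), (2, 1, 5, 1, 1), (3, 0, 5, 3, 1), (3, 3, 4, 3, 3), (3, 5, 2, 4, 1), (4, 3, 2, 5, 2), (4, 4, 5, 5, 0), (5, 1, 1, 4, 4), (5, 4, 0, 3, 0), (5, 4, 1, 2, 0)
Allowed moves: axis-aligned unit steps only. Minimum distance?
12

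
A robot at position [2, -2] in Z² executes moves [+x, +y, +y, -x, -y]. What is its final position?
(2, -1)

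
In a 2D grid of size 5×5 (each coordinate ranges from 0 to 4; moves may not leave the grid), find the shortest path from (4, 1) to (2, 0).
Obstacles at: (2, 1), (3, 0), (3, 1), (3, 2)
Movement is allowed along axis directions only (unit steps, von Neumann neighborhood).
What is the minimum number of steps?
9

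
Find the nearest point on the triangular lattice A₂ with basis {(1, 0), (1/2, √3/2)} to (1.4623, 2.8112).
(1.5, 2.598)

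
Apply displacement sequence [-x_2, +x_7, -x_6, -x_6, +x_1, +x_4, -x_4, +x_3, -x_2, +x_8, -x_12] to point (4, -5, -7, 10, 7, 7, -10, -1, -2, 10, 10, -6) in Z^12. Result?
(5, -7, -6, 10, 7, 5, -9, 0, -2, 10, 10, -7)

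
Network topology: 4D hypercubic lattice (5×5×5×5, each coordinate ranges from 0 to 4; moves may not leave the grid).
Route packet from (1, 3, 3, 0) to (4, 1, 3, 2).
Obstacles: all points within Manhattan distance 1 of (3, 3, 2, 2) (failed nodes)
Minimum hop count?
7
(one shortest path: (1, 3, 3, 0) → (2, 3, 3, 0) → (3, 3, 3, 0) → (4, 3, 3, 0) → (4, 2, 3, 0) → (4, 1, 3, 0) → (4, 1, 3, 1) → (4, 1, 3, 2))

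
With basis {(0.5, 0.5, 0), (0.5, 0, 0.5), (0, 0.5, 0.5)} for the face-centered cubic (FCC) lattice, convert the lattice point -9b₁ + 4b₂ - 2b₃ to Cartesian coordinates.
(-2.5, -5.5, 1)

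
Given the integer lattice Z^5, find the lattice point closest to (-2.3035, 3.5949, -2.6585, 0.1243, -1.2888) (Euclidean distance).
(-2, 4, -3, 0, -1)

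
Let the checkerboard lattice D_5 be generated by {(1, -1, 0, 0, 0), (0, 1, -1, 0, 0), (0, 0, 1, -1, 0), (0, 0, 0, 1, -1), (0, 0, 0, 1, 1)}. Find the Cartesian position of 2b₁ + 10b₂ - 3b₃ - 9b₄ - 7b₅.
(2, 8, -13, -13, 2)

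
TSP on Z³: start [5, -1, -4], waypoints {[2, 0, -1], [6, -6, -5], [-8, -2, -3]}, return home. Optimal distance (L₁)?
48
(one optimal route: (5, -1, -4) → (2, 0, -1) → (-8, -2, -3) → (6, -6, -5) → (5, -1, -4))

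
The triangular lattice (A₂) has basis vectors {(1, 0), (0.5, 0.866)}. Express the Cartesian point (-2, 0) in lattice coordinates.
-2b₁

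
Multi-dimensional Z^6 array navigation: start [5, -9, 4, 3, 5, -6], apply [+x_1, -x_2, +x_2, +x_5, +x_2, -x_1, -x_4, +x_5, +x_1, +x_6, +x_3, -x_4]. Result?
(6, -8, 5, 1, 7, -5)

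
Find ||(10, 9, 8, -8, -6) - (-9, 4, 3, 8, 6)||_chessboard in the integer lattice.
19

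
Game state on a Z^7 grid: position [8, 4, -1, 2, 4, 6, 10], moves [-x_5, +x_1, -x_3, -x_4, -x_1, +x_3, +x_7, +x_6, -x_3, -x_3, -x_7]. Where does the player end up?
(8, 4, -3, 1, 3, 7, 10)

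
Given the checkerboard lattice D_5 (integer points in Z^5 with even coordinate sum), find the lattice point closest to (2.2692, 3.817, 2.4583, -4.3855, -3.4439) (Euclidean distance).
(2, 4, 3, -4, -3)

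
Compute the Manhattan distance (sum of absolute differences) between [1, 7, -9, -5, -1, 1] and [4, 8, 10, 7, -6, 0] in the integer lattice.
41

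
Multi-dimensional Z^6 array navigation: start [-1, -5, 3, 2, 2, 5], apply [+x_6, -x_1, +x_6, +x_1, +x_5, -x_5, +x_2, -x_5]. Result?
(-1, -4, 3, 2, 1, 7)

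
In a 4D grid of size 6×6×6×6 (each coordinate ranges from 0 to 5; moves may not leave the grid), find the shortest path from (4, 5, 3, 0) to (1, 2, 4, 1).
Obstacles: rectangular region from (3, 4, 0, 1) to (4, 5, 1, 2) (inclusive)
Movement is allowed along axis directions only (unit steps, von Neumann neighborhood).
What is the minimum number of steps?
8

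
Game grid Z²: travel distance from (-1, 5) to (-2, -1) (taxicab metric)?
7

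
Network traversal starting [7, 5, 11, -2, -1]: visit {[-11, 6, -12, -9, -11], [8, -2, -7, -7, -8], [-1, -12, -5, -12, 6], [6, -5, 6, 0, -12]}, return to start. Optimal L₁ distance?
208
(one optimal route: (7, 5, 11, -2, -1) → (-1, -12, -5, -12, 6) → (-11, 6, -12, -9, -11) → (8, -2, -7, -7, -8) → (6, -5, 6, 0, -12) → (7, 5, 11, -2, -1))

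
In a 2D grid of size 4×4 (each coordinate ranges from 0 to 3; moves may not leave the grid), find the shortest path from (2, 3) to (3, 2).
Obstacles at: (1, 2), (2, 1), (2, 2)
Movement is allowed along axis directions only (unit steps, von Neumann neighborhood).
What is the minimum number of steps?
2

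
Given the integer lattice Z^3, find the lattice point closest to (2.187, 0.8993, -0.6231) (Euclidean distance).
(2, 1, -1)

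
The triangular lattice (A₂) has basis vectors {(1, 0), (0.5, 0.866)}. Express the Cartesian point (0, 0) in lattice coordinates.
0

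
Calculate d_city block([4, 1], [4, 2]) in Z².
1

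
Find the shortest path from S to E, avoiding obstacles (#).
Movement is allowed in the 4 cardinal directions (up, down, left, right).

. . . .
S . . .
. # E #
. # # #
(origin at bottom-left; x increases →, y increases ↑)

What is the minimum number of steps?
3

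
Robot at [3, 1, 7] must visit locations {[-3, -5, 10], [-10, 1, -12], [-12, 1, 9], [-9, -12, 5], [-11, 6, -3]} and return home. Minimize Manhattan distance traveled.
114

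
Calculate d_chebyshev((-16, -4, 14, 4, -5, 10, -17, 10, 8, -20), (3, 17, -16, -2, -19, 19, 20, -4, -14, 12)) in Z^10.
37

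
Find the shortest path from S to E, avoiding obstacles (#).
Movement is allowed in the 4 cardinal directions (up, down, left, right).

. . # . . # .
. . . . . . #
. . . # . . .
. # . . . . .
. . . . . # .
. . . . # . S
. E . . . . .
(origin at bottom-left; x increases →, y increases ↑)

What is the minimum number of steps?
6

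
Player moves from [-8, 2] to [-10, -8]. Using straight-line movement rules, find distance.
10.198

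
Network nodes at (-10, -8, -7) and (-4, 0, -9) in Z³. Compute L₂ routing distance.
10.198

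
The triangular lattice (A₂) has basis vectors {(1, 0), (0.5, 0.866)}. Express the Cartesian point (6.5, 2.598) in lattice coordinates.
5b₁ + 3b₂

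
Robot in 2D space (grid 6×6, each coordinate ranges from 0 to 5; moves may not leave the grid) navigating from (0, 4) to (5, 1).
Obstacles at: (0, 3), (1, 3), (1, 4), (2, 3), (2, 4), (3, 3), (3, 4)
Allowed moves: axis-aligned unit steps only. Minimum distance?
10
(one shortest path: (0, 4) → (0, 5) → (1, 5) → (2, 5) → (3, 5) → (4, 5) → (5, 5) → (5, 4) → (5, 3) → (5, 2) → (5, 1))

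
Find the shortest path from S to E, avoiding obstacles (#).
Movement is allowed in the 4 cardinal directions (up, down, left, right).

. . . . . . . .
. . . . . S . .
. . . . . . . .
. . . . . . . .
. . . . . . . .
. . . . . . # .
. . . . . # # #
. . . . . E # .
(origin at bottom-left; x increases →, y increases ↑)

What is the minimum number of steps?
8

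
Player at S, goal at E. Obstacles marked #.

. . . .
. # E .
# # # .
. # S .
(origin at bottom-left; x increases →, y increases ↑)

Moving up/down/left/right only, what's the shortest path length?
4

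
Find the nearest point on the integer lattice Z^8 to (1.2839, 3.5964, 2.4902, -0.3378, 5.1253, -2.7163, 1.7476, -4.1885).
(1, 4, 2, 0, 5, -3, 2, -4)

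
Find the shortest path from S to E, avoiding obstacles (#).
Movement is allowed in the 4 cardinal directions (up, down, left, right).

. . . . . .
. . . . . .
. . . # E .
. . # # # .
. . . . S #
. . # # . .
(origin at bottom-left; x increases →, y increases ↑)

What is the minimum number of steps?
10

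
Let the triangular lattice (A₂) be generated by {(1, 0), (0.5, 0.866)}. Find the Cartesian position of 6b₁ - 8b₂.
(2, -6.928)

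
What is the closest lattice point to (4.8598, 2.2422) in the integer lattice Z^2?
(5, 2)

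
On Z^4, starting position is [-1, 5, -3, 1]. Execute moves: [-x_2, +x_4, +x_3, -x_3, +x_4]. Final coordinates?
(-1, 4, -3, 3)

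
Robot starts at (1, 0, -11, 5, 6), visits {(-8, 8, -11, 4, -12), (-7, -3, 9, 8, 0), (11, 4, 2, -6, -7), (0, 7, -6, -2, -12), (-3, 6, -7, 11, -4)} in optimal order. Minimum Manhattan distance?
153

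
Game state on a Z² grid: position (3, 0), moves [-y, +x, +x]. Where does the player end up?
(5, -1)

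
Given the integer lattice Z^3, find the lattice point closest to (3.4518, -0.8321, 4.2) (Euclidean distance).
(3, -1, 4)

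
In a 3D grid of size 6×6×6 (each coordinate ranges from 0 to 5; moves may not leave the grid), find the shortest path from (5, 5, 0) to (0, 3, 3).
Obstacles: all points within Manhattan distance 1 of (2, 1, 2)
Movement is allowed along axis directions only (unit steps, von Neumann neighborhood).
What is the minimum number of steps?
10
(one shortest path: (5, 5, 0) → (4, 5, 0) → (3, 5, 0) → (2, 5, 0) → (1, 5, 0) → (0, 5, 0) → (0, 4, 0) → (0, 3, 0) → (0, 3, 1) → (0, 3, 2) → (0, 3, 3))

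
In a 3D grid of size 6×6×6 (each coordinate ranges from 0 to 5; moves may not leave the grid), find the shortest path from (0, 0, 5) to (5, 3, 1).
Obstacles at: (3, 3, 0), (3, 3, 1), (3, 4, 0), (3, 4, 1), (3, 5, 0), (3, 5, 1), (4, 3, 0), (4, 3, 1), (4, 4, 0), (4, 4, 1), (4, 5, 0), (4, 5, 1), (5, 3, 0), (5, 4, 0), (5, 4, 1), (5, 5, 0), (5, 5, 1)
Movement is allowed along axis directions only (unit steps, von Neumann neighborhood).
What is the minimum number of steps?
12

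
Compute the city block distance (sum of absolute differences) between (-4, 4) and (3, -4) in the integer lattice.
15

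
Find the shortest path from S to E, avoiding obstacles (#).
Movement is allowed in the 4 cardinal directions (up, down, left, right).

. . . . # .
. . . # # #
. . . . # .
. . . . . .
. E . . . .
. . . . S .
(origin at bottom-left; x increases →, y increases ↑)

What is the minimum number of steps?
4
(one shortest path: (4, 0) → (3, 0) → (2, 0) → (1, 0) → (1, 1))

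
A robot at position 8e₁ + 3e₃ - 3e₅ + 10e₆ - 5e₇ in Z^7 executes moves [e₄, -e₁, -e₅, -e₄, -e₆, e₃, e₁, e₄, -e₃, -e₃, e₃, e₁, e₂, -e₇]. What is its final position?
(9, 1, 3, 1, -4, 9, -6)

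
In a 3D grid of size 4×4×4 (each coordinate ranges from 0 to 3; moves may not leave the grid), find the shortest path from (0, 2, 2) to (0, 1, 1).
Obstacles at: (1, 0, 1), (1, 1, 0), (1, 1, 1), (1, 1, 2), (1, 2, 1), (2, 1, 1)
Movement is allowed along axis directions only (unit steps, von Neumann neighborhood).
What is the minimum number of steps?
2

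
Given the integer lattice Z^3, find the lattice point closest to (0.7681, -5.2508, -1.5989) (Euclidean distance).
(1, -5, -2)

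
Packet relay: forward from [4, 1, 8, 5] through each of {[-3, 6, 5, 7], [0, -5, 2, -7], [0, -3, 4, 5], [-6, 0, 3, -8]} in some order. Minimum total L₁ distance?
61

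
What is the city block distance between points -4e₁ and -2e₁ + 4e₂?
6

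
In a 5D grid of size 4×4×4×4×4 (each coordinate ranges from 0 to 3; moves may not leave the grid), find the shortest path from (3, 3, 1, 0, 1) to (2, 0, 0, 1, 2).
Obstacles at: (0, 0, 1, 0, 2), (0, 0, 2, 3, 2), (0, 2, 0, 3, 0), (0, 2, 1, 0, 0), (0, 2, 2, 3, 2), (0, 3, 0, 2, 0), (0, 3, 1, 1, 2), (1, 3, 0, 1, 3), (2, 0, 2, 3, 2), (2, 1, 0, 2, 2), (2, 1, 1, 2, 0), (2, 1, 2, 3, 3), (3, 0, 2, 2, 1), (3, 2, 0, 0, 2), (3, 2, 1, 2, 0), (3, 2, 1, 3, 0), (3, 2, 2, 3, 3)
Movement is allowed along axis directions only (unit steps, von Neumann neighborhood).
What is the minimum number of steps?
7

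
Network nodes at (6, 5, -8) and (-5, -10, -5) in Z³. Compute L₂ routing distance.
18.8414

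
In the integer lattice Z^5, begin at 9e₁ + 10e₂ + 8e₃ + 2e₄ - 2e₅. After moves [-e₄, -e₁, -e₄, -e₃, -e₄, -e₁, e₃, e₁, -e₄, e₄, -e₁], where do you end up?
(7, 10, 8, -1, -2)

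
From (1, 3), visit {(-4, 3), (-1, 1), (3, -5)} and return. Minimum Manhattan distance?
30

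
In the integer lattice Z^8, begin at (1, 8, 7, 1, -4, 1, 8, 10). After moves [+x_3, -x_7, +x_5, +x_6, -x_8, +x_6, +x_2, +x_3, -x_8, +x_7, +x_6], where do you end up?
(1, 9, 9, 1, -3, 4, 8, 8)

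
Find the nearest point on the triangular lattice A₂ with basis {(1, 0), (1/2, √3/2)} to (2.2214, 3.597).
(2, 3.464)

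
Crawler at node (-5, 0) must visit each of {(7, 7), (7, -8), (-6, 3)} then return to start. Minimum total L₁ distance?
56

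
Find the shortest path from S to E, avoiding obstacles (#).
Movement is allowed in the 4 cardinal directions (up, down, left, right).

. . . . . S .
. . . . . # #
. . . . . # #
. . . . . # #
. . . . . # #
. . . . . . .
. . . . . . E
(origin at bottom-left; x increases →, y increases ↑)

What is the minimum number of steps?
9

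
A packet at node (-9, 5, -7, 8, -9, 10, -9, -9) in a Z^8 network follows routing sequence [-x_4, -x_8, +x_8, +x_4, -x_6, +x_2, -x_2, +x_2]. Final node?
(-9, 6, -7, 8, -9, 9, -9, -9)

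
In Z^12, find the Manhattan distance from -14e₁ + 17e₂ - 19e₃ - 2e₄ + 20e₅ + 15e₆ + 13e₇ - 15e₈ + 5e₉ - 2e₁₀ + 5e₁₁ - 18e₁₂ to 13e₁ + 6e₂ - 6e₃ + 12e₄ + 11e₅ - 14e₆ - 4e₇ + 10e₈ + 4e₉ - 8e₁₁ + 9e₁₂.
188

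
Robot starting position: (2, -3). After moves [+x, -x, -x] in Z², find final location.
(1, -3)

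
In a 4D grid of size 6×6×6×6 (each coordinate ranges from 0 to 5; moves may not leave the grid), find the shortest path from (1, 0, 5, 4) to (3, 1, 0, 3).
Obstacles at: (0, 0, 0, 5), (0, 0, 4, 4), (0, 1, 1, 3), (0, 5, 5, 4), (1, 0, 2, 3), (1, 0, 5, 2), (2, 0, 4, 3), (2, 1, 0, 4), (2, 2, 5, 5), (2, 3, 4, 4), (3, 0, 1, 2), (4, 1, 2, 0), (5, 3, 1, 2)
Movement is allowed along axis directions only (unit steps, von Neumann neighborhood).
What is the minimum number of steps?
9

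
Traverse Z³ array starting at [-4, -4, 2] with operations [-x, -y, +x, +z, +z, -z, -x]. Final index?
(-5, -5, 3)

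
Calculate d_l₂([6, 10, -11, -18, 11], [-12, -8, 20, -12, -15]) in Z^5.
48.1768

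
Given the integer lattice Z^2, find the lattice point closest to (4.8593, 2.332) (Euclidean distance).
(5, 2)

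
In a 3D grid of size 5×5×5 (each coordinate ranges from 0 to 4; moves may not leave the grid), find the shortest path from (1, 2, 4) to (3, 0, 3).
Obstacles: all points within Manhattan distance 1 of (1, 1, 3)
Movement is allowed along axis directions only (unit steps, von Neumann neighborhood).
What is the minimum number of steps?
5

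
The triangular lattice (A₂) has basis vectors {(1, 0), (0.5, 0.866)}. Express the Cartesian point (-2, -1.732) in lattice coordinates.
-b₁ - 2b₂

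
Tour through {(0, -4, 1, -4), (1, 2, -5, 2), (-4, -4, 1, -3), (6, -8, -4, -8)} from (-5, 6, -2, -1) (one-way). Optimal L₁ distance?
62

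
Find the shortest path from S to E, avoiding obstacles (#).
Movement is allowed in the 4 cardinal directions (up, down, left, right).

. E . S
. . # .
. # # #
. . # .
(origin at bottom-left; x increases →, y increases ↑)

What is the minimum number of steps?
2
(one shortest path: (3, 3) → (2, 3) → (1, 3))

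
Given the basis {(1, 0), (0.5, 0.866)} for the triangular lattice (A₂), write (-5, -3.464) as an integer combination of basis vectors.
-3b₁ - 4b₂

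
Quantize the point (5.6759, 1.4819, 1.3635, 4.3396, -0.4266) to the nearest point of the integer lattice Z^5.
(6, 1, 1, 4, 0)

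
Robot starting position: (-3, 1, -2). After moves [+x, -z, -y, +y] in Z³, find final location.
(-2, 1, -3)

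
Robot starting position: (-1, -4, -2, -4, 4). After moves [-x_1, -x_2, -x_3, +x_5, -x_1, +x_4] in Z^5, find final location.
(-3, -5, -3, -3, 5)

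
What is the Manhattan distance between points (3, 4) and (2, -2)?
7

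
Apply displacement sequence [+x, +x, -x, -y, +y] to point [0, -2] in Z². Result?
(1, -2)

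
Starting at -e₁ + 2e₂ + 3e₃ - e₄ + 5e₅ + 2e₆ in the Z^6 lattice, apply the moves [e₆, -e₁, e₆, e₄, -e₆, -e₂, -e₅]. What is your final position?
(-2, 1, 3, 0, 4, 3)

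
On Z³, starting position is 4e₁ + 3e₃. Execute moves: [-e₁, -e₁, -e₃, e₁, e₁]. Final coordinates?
(4, 0, 2)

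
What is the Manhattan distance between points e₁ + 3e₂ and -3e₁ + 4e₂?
5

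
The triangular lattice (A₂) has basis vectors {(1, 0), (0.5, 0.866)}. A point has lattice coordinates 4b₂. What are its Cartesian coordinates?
(2, 3.464)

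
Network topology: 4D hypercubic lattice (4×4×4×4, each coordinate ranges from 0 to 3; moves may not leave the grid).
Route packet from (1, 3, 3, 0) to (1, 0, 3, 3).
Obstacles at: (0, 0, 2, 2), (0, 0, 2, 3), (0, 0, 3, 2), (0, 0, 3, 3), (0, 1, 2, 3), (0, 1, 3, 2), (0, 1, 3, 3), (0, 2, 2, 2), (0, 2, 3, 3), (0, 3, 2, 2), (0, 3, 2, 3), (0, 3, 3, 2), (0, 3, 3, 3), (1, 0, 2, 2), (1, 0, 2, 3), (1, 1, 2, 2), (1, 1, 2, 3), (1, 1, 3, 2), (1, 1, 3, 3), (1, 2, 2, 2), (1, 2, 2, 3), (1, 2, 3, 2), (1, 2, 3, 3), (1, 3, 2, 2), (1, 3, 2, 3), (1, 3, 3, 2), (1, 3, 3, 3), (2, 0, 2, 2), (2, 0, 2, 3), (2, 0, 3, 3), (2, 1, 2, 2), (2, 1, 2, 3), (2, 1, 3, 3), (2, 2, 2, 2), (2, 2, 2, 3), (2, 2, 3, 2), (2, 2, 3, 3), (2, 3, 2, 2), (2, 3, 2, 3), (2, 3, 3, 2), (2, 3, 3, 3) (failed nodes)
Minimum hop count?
6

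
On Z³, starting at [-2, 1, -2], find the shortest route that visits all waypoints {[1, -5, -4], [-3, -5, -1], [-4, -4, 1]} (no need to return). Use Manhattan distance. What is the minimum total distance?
21
(one optimal route: (-2, 1, -2) → (-4, -4, 1) → (-3, -5, -1) → (1, -5, -4))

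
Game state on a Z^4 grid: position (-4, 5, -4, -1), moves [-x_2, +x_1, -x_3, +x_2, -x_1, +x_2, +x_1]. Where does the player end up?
(-3, 6, -5, -1)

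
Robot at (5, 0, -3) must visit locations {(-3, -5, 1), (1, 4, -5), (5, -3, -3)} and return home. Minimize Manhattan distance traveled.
46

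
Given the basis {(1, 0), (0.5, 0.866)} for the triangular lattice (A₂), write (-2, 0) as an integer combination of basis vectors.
-2b₁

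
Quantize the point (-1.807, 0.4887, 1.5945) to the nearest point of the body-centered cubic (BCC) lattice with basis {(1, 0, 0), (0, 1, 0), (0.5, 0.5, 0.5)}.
(-1.5, 0.5, 1.5)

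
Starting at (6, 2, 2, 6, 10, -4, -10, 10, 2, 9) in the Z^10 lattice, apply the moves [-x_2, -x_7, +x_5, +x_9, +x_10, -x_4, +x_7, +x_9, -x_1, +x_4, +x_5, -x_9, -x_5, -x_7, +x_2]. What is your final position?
(5, 2, 2, 6, 11, -4, -11, 10, 3, 10)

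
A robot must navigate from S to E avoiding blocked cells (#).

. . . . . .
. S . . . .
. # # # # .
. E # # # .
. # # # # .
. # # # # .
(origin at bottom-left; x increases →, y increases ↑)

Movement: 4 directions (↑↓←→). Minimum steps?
4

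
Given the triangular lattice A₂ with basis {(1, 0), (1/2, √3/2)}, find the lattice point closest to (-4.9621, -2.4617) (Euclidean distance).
(-4.5, -2.598)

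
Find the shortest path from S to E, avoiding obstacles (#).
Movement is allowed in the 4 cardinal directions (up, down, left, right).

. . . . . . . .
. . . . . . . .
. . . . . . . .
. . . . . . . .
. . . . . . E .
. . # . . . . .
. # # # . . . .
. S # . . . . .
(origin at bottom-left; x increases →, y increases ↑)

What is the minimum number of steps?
10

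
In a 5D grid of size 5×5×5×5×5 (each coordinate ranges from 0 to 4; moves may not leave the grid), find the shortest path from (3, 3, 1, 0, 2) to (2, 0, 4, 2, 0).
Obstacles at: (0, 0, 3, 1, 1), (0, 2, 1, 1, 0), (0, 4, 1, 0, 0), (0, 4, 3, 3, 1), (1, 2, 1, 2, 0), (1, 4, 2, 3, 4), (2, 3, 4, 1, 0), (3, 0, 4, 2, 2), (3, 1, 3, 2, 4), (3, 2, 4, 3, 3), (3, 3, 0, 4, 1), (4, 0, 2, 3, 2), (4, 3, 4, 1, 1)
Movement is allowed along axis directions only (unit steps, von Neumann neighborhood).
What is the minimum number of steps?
11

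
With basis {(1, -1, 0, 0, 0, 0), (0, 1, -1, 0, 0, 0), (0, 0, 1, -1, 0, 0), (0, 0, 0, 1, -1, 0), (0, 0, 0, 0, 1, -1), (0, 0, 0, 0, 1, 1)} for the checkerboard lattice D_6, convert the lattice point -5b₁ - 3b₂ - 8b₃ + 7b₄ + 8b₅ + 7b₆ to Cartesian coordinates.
(-5, 2, -5, 15, 8, -1)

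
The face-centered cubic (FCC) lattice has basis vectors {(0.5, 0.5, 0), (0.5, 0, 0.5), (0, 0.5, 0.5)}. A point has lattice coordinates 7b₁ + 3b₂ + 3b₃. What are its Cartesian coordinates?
(5, 5, 3)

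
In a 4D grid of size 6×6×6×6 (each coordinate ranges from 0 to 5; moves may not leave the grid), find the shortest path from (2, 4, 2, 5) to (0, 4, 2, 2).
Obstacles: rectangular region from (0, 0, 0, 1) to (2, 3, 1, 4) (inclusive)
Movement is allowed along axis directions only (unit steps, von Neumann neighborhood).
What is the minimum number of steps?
5
(one shortest path: (2, 4, 2, 5) → (1, 4, 2, 5) → (0, 4, 2, 5) → (0, 4, 2, 4) → (0, 4, 2, 3) → (0, 4, 2, 2))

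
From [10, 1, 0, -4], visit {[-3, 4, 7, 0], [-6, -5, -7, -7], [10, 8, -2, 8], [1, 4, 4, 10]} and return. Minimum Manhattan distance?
124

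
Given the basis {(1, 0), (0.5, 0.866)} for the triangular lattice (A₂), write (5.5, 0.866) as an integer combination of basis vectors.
5b₁ + b₂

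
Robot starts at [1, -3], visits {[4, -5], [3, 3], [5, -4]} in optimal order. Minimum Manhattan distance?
16
(one optimal route: (1, -3) → (4, -5) → (5, -4) → (3, 3))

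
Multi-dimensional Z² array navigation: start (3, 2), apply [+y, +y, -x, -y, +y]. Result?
(2, 4)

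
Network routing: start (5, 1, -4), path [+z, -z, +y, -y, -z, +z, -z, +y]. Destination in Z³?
(5, 2, -5)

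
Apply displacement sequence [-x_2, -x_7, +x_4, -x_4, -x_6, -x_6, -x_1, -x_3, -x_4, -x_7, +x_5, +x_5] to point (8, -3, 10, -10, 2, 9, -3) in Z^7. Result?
(7, -4, 9, -11, 4, 7, -5)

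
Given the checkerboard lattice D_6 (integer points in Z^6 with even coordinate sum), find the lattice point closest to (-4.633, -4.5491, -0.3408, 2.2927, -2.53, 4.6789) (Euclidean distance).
(-5, -5, 0, 2, -3, 5)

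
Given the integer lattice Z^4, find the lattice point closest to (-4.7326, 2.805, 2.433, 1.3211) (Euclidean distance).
(-5, 3, 2, 1)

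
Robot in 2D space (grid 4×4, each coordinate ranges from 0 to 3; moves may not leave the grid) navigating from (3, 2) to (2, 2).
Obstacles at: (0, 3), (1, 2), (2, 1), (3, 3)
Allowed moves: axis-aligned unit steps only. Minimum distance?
1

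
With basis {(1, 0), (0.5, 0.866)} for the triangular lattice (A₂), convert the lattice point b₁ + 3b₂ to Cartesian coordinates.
(2.5, 2.598)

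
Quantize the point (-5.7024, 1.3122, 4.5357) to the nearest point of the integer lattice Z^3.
(-6, 1, 5)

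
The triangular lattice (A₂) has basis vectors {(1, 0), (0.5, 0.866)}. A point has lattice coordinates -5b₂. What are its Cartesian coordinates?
(-2.5, -4.33)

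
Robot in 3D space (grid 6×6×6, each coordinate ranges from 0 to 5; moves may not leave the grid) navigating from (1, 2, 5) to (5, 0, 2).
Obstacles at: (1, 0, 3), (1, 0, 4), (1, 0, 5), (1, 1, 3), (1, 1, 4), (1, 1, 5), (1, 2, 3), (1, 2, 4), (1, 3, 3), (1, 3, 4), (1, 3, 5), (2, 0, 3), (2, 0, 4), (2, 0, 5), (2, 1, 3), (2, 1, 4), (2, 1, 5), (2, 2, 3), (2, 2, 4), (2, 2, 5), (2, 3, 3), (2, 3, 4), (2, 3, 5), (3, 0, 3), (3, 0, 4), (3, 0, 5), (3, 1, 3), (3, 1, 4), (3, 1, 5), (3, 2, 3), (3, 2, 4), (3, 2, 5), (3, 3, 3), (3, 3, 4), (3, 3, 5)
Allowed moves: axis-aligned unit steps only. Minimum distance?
11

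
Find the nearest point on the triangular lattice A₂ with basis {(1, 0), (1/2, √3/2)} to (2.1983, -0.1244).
(2, 0)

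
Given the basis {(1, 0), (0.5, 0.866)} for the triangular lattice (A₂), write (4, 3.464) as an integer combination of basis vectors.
2b₁ + 4b₂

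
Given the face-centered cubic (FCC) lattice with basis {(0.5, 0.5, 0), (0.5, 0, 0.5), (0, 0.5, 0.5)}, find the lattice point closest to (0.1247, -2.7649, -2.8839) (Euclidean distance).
(0, -3, -3)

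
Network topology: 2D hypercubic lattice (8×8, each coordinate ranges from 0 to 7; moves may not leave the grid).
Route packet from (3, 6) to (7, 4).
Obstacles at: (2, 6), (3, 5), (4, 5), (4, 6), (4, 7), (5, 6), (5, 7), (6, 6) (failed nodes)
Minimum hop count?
12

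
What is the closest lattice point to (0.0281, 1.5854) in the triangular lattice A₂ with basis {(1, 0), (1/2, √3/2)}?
(0, 1.732)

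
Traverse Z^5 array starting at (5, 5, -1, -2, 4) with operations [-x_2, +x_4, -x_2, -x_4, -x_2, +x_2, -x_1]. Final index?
(4, 3, -1, -2, 4)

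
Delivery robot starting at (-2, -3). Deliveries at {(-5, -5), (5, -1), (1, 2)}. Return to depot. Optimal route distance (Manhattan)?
34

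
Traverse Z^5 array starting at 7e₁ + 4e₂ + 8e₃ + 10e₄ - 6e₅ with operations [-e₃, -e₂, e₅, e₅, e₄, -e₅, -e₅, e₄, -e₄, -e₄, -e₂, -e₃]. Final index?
(7, 2, 6, 10, -6)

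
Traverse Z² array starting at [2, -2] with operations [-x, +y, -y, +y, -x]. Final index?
(0, -1)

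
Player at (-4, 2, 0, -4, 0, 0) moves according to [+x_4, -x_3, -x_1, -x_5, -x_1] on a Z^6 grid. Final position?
(-6, 2, -1, -3, -1, 0)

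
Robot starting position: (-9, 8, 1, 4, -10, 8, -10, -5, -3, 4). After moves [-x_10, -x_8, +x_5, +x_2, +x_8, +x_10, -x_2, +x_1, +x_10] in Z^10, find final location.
(-8, 8, 1, 4, -9, 8, -10, -5, -3, 5)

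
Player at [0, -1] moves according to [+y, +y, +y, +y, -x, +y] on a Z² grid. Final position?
(-1, 4)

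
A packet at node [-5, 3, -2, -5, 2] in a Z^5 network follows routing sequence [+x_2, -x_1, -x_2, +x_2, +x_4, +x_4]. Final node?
(-6, 4, -2, -3, 2)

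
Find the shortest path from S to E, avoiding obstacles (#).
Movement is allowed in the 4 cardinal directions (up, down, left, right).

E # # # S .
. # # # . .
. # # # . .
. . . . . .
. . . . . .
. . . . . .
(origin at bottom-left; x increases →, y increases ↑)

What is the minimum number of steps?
10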